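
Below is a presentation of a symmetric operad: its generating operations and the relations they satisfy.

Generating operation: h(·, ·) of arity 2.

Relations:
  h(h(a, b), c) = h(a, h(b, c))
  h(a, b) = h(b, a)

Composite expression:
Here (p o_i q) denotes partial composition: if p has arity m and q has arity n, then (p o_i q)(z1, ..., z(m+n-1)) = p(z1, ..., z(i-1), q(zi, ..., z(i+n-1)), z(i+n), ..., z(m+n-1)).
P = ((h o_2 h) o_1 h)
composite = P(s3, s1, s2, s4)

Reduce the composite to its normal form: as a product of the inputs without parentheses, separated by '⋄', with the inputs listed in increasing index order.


s1 ⋄ s2 ⋄ s3 ⋄ s4

Key point: h commutes, so take the s-inputs in any fixed order.
h(s3, s1) flattens to s3 ⋄ s1
h(s2, s4) flattens to s2 ⋄ s4
h(h(s3, s1), h(s2, s4)) flattens to s3 ⋄ s1 ⋄ s2 ⋄ s4
rearranged into index order: s1 ⋄ s2 ⋄ s3 ⋄ s4


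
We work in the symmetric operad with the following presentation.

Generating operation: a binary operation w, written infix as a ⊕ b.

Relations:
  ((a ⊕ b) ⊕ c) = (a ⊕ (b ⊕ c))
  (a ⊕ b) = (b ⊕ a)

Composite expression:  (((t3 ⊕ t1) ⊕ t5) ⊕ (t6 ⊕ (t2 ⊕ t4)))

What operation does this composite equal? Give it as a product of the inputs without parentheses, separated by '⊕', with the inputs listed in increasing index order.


Shape and order are irrelevant to w; the t-input set decides.
(t3 ⊕ t1) linearizes to t3 ⊕ t1
((t3 ⊕ t1) ⊕ t5) linearizes to t3 ⊕ t1 ⊕ t5
(t2 ⊕ t4) linearizes to t2 ⊕ t4
(t6 ⊕ (t2 ⊕ t4)) linearizes to t6 ⊕ t2 ⊕ t4
(((t3 ⊕ t1) ⊕ t5) ⊕ (t6 ⊕ (t2 ⊕ t4))) linearizes to t3 ⊕ t1 ⊕ t5 ⊕ t6 ⊕ t2 ⊕ t4
the factors in increasing index order: t1 ⊕ t2 ⊕ t3 ⊕ t4 ⊕ t5 ⊕ t6

t1 ⊕ t2 ⊕ t3 ⊕ t4 ⊕ t5 ⊕ t6


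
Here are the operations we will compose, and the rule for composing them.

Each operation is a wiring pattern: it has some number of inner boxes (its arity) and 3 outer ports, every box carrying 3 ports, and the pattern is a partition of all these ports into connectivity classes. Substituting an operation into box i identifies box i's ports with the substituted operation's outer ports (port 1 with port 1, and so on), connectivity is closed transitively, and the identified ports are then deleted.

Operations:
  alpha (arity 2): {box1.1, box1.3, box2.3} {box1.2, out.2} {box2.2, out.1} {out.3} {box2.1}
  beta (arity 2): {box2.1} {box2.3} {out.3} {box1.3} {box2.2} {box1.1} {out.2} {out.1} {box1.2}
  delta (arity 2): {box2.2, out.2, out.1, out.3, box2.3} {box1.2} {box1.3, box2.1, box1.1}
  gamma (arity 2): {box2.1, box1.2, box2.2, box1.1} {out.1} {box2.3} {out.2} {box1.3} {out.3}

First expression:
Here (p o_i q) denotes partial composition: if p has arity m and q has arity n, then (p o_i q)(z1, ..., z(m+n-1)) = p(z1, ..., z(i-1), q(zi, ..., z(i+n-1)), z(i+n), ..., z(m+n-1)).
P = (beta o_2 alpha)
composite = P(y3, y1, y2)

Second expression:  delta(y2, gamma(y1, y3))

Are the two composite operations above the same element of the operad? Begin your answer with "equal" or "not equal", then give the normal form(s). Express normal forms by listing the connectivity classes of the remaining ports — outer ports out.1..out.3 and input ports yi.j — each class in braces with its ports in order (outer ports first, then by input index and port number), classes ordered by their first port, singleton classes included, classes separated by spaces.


not equal: they reduce to {out.1} {out.2} {out.3} {y1.1, y1.3, y2.3} {y1.2} {y2.1} {y2.2} {y3.1} {y3.2} {y3.3} and {out.1, out.2, out.3} {y1.1, y1.2, y3.1, y3.2} {y1.3} {y2.1, y2.3} {y2.2} {y3.3}

The first expression reduces to {out.1} {out.2} {out.3} {y1.1, y1.3, y2.3} {y1.2} {y2.1} {y2.2} {y3.1} {y3.2} {y3.3}
The second expression reduces to {out.1, out.2, out.3} {y1.1, y1.2, y3.1, y3.2} {y1.3} {y2.1, y2.3} {y2.2} {y3.3}
Different reductions; not equal.


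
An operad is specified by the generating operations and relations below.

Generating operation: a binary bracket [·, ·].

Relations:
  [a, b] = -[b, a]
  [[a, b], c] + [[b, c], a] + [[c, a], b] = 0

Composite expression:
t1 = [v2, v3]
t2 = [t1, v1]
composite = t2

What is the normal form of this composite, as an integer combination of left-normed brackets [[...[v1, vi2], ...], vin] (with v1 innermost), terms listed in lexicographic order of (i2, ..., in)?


-[[v1, v2], v3] + [[v1, v3], v2]

In the tensor algebra, words opening v1 carry the v1-anchored form.
Composite bracket: [[v2, v3], v1]
The bracket unfolds into 4 signed words via [a, b] = ab - ba (2^2 = 4).
Only words starting with v1 matter:
  v1v2v3 (sign -1) contributes -[[v1, v2], v3]
  v1v3v2 (sign +1) contributes +[[v1, v3], v2]


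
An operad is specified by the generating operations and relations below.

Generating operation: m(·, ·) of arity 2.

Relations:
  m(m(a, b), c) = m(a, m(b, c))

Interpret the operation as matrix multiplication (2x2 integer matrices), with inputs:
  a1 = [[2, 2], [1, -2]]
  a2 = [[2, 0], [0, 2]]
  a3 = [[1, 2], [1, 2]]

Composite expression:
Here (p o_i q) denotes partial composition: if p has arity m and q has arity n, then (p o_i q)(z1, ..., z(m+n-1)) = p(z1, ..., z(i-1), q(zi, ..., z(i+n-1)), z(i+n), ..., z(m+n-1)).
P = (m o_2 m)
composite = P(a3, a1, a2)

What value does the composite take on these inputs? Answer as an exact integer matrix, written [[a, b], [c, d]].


[[8, -4], [8, -4]]

m(a1, a2) = [[4, 4], [2, -4]]
m(a3, m(a1, a2)) = [[8, -4], [8, -4]]


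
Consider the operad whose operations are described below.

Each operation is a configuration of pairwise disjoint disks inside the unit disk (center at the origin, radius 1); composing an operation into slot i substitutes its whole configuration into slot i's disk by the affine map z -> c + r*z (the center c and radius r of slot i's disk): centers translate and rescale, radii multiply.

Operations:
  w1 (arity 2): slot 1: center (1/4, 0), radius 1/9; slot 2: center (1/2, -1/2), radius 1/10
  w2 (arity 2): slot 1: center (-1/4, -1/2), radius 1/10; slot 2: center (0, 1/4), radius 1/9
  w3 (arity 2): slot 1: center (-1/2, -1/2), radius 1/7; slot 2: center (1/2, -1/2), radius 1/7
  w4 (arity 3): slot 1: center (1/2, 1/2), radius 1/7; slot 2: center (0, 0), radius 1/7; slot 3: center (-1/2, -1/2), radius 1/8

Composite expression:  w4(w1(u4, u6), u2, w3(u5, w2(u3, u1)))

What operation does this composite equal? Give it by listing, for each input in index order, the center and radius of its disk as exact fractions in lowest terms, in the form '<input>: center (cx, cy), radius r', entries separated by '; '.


Below w4, radii multiply path by path; the u-disk centers shift.
u4: after 2 affine steps, its disk has center (15/28, 1/2), radius 1/63
u6: after 2 affine steps, its disk has center (4/7, 3/7), radius 1/70
u2: after 1 affine step, its disk has center (0, 0), radius 1/7
u5: after 2 affine steps, its disk has center (-9/16, -9/16), radius 1/56
u3: after 3 affine steps, its disk has center (-99/224, -4/7), radius 1/560
u1: after 3 affine steps, its disk has center (-7/16, -125/224), radius 1/504

u1: center (-7/16, -125/224), radius 1/504; u2: center (0, 0), radius 1/7; u3: center (-99/224, -4/7), radius 1/560; u4: center (15/28, 1/2), radius 1/63; u5: center (-9/16, -9/16), radius 1/56; u6: center (4/7, 3/7), radius 1/70


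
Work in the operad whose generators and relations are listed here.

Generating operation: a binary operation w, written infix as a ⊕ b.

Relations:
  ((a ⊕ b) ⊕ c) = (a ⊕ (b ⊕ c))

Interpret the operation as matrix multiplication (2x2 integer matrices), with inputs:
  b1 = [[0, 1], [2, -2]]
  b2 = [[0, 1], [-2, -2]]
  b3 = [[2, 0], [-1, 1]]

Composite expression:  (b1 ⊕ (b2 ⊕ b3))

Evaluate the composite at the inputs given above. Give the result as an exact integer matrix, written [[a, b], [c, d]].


(b2 ⊕ b3) = [[-1, 1], [-2, -2]]
(b1 ⊕ (b2 ⊕ b3)) = [[-2, -2], [2, 6]]

[[-2, -2], [2, 6]]


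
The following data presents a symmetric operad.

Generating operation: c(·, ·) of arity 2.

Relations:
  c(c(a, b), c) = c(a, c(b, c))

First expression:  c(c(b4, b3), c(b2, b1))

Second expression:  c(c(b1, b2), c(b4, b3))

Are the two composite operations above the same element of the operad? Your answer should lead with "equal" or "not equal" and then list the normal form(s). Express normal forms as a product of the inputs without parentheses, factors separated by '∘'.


not equal; first: b4 ∘ b3 ∘ b2 ∘ b1; second: b1 ∘ b2 ∘ b4 ∘ b3


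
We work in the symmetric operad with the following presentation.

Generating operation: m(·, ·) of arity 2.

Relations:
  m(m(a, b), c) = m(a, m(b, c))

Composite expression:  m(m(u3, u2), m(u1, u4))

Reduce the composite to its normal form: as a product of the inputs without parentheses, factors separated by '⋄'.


All parenthesizations of m agree; list the u-inputs left to right.
m(u3, u2) collapses to u3 ⋄ u2
m(u1, u4) collapses to u1 ⋄ u4
m(m(u3, u2), m(u1, u4)) collapses to u3 ⋄ u2 ⋄ u1 ⋄ u4

u3 ⋄ u2 ⋄ u1 ⋄ u4


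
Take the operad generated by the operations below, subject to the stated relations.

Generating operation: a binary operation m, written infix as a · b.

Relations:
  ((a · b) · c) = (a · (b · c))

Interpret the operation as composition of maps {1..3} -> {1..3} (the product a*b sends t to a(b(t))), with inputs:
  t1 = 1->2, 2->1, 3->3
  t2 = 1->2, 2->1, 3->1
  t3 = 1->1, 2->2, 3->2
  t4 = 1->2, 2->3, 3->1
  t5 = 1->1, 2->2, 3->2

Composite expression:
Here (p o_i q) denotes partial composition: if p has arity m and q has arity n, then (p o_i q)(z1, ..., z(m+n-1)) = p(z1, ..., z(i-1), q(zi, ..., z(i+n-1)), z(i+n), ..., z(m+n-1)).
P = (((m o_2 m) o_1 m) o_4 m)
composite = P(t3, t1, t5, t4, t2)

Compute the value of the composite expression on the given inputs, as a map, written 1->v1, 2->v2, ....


1->1, 2->1, 3->1

(t3 · t1) = 1->2, 2->1, 3->2
(t4 · t2) = 1->3, 2->2, 3->2
(t5 · (t4 · t2)) = 1->2, 2->2, 3->2
((t3 · t1) · (t5 · (t4 · t2))) = 1->1, 2->1, 3->1


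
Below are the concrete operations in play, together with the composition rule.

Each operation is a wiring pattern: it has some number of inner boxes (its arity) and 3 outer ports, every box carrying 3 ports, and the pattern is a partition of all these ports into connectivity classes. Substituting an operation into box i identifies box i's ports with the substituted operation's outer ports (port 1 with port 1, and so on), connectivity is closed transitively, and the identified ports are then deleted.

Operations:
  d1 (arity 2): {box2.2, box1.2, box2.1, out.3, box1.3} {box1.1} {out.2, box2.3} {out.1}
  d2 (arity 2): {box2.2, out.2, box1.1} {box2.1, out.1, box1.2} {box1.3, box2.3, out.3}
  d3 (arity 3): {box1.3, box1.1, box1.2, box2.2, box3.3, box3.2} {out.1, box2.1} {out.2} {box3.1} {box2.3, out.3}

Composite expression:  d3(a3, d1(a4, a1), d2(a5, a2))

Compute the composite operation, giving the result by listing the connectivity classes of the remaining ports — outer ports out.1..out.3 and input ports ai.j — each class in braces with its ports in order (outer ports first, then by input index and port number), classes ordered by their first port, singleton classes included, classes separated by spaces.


Reachability decides: close wires over d3-identified ports.
stage d1: inputs (a4, a1), connectivity {out.1} {out.2, a1.3} {out.3, a1.1, a1.2, a4.2, a4.3} {a4.1}, out.j its boundary
stage d2: inputs (a5, a2), connectivity {out.1, a2.1, a5.2} {out.2, a2.2, a5.1} {out.3, a2.3, a5.3}, out.j its boundary
stage d3: inputs (a3, a4, a1, a5, a2), connectivity {out.1} {out.2} {out.3, a1.1, a1.2, a4.2, a4.3} {a1.3, a2.2, a2.3, a3.1, a3.2, a3.3, a5.1, a5.3} {a2.1, a5.2} {a4.1}, out.j its boundary

{out.1} {out.2} {out.3, a1.1, a1.2, a4.2, a4.3} {a1.3, a2.2, a2.3, a3.1, a3.2, a3.3, a5.1, a5.3} {a2.1, a5.2} {a4.1}


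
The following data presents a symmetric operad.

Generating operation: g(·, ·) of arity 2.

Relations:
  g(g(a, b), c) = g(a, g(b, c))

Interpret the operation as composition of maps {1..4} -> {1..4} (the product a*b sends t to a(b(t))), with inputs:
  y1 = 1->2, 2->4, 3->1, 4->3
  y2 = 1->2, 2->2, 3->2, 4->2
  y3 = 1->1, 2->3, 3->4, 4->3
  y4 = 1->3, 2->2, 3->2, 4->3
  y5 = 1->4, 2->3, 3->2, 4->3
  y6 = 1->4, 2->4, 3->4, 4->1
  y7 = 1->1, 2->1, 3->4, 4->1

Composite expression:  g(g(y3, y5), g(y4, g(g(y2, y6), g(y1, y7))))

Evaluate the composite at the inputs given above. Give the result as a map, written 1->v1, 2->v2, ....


1->4, 2->4, 3->4, 4->4

g(y3, y5) = 1->3, 2->4, 3->3, 4->4
g(y2, y6) = 1->2, 2->2, 3->2, 4->2
g(y1, y7) = 1->2, 2->2, 3->3, 4->2
g(g(y2, y6), g(y1, y7)) = 1->2, 2->2, 3->2, 4->2
g(y4, g(g(y2, y6), g(y1, y7))) = 1->2, 2->2, 3->2, 4->2
g(g(y3, y5), g(y4, g(g(y2, y6), g(y1, y7)))) = 1->4, 2->4, 3->4, 4->4


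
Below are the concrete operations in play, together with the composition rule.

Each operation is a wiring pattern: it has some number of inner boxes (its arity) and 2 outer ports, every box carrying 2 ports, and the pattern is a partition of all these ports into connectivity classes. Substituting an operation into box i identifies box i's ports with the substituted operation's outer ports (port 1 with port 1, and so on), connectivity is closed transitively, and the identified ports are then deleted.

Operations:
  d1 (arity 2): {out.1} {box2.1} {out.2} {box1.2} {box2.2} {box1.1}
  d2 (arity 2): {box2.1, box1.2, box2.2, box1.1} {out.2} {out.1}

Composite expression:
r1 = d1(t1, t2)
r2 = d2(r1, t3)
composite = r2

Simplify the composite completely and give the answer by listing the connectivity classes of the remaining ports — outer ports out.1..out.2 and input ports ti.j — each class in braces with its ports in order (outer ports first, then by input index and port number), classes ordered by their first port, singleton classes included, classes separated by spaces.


{out.1} {out.2} {t1.1} {t1.2} {t2.1} {t2.2} {t3.1, t3.2}

Connectivity passes through glued d2-boundaries; trace each wire chain.
stage d1: inputs (t1, t2), connectivity {out.1} {out.2} {t1.1} {t1.2} {t2.1} {t2.2}, out.j its boundary
stage d2: inputs (t1, t2, t3), connectivity {out.1} {out.2} {t1.1} {t1.2} {t2.1} {t2.2} {t3.1, t3.2}, out.j its boundary


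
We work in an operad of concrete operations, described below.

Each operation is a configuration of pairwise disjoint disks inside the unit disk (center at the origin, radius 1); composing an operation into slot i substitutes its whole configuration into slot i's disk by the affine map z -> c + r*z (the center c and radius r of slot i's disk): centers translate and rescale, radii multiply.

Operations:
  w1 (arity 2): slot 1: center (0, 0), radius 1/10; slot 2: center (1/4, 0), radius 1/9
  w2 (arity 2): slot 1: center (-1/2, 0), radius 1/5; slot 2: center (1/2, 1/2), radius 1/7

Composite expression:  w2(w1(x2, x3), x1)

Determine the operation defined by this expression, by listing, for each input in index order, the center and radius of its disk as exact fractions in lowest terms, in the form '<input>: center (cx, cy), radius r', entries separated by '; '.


x1: center (1/2, 1/2), radius 1/7; x2: center (-1/2, 0), radius 1/50; x3: center (-9/20, 0), radius 1/45

Each x-disk chains the slot maps above it in w2; radii multiply.
input x2: composing its 2 substitution steps yields center (-1/2, 0), radius 1/50
input x3: composing its 2 substitution steps yields center (-9/20, 0), radius 1/45
input x1: composing its 1 substitution step yields center (1/2, 1/2), radius 1/7


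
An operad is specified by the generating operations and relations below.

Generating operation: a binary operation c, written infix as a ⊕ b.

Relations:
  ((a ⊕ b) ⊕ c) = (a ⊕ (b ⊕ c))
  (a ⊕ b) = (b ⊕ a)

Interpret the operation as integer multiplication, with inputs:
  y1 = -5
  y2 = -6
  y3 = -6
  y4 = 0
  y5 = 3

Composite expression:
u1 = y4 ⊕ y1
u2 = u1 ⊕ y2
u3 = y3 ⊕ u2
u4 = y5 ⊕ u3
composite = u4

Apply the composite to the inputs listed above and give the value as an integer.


0


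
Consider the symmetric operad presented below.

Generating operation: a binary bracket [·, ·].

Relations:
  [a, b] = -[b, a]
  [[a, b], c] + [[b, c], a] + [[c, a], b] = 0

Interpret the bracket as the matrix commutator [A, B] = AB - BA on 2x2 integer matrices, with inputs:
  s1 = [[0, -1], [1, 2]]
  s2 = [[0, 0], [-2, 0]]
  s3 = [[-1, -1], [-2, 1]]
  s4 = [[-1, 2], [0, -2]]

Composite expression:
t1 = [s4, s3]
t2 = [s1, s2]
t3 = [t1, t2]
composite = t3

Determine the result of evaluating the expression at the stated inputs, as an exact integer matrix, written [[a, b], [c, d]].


[s4, s3] = [[-4, 3], [2, 4]]
[s1, s2] = [[2, 0], [-4, -2]]
[[s4, s3], [s1, s2]] = [[-12, -12], [-24, 12]]

[[-12, -12], [-24, 12]]


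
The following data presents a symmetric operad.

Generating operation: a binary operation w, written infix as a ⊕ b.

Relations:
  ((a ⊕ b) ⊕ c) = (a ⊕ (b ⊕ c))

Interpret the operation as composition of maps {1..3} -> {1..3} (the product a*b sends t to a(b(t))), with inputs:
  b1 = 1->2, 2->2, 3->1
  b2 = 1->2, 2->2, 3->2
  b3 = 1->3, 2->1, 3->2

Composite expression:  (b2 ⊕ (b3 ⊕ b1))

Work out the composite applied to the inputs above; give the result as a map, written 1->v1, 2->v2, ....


1->2, 2->2, 3->2


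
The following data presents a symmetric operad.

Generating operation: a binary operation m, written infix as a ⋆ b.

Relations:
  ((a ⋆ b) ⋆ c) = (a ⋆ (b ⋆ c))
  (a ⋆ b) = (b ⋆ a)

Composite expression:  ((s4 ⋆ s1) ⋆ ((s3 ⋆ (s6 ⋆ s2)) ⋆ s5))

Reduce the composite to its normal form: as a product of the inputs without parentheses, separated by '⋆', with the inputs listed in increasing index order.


s1 ⋆ s2 ⋆ s3 ⋆ s4 ⋆ s5 ⋆ s6


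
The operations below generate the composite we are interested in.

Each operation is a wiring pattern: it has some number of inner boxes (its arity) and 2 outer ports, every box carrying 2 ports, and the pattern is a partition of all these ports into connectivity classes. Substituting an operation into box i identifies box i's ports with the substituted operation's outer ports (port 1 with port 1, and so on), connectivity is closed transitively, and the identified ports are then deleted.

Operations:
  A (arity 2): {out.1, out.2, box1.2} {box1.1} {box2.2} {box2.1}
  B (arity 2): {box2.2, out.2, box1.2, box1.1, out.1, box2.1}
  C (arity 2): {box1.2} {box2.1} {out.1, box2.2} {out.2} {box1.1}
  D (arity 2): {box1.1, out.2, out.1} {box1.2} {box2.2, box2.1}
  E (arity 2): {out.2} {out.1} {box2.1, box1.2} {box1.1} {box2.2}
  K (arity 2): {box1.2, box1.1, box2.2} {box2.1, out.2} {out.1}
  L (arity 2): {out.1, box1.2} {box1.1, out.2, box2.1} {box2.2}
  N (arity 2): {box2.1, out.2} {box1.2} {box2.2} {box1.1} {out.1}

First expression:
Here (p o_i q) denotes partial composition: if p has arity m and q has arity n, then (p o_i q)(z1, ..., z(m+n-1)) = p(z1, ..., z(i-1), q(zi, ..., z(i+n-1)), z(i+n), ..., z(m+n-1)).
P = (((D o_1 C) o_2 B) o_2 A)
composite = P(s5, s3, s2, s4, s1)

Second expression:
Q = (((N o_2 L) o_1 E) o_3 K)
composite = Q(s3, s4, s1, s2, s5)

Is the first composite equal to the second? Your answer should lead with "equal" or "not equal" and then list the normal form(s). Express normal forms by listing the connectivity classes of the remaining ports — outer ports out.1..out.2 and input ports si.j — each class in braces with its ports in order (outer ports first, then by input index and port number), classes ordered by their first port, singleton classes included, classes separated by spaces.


not equal; the first gives {out.1, out.2, s3.2, s4.1, s4.2} {s1.1, s1.2} {s2.1} {s2.2} {s3.1} {s5.1} {s5.2} and the second {out.1} {out.2, s2.1} {s1.1, s1.2, s2.2} {s3.1} {s3.2, s4.1} {s4.2} {s5.1} {s5.2}

Reducing the first expression gives {out.1, out.2, s3.2, s4.1, s4.2} {s1.1, s1.2} {s2.1} {s2.2} {s3.1} {s5.1} {s5.2}
Reducing the second expression gives {out.1} {out.2, s2.1} {s1.1, s1.2, s2.2} {s3.1} {s3.2, s4.1} {s4.2} {s5.1} {s5.2}
They disagree, so not equal.


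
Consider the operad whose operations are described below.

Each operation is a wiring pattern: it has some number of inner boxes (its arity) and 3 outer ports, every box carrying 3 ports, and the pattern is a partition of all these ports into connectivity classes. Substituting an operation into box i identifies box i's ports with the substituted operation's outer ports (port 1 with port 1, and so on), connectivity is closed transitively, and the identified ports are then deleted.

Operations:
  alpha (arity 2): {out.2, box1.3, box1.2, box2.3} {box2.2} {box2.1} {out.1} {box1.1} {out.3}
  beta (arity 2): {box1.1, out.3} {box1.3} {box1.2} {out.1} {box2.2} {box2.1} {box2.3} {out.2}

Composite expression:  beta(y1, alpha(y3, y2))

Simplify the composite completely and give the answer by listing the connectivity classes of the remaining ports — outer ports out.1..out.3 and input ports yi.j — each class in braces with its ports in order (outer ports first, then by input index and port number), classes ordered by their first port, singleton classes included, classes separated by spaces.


Substituting into beta glues patterns; closure does the rest.
alpha over (y3, y2) gives {out.1} {out.2, y2.3, y3.2, y3.3} {out.3} {y2.1} {y2.2} {y3.1}, out.j being that stage's outer ports
beta over (y1, y3, y2) gives {out.1} {out.2} {out.3, y1.1} {y1.2} {y1.3} {y2.1} {y2.2} {y2.3, y3.2, y3.3} {y3.1}, out.j being that stage's outer ports

{out.1} {out.2} {out.3, y1.1} {y1.2} {y1.3} {y2.1} {y2.2} {y2.3, y3.2, y3.3} {y3.1}


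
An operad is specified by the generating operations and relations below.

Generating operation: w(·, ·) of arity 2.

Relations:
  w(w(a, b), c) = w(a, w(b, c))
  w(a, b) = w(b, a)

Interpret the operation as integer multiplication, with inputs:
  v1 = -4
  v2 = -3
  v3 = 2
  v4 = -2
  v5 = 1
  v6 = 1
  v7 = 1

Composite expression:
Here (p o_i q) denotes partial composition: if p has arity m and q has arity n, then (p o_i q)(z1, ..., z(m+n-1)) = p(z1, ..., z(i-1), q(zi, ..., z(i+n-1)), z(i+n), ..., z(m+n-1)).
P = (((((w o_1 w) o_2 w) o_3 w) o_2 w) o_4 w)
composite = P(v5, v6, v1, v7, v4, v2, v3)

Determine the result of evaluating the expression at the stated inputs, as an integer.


-48

w(v6, v1) = -4
w(v7, v4) = -2
w(w(v7, v4), v2) = 6
w(w(v6, v1), w(w(v7, v4), v2)) = -24
w(v5, w(w(v6, v1), w(w(v7, v4), v2))) = -24
w(w(v5, w(w(v6, v1), w(w(v7, v4), v2))), v3) = -48


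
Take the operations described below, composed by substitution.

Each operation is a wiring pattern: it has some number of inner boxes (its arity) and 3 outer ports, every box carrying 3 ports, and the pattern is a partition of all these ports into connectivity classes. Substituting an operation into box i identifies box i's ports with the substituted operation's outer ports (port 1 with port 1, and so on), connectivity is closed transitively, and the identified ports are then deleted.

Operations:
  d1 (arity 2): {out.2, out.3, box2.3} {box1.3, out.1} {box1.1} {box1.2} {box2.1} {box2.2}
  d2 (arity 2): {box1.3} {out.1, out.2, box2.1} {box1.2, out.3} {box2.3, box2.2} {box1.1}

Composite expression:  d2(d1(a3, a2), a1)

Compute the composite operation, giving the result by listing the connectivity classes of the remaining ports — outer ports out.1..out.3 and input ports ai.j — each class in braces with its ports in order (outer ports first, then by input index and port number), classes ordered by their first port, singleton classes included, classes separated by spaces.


{out.1, out.2, a1.1} {out.3, a2.3} {a1.2, a1.3} {a2.1} {a2.2} {a3.1} {a3.2} {a3.3}

Reachability decides: close wires over d2-identified ports.
composing d1 on (a3, a2), with out.j its own outer ports: {out.1, a3.3} {out.2, out.3, a2.3} {a2.1} {a2.2} {a3.1} {a3.2}
composing d2 on (a3, a2, a1), with out.j its own outer ports: {out.1, out.2, a1.1} {out.3, a2.3} {a1.2, a1.3} {a2.1} {a2.2} {a3.1} {a3.2} {a3.3}


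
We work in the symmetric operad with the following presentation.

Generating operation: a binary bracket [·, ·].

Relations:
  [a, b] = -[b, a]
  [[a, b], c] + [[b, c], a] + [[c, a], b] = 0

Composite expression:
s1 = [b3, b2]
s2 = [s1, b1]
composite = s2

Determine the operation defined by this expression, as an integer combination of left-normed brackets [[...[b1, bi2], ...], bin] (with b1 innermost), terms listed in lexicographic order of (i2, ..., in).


[[b1, b2], b3] - [[b1, b3], b2]

Skip Jacobi rewriting: expand, keep b1-initial words, read off terms.
Composite bracket: [[b3, b2], b1]
Each bracket splits as ab - ba, giving 4 signed words (2^2 = 4).
Coefficients come from the b1-initial words:
  b1b2b3 (sign +1) contributes +[[b1, b2], b3]
  b1b3b2 (sign -1) contributes -[[b1, b3], b2]


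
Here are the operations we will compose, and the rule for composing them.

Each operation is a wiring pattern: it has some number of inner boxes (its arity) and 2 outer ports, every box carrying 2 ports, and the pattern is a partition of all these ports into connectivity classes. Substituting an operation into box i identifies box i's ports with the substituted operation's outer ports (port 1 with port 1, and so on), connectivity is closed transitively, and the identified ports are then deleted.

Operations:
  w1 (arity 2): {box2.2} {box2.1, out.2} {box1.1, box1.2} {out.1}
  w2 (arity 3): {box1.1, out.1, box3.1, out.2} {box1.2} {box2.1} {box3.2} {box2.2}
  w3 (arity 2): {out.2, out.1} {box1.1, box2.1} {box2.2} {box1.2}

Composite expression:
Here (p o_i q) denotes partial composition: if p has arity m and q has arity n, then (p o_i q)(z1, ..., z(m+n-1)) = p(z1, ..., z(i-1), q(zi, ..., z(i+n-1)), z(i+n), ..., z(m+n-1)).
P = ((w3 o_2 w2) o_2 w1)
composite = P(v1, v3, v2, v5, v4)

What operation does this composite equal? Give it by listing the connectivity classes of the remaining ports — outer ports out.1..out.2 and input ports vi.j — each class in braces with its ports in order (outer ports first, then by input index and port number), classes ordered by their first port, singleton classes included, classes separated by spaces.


{out.1, out.2} {v1.1, v4.1} {v1.2} {v2.1} {v2.2} {v3.1, v3.2} {v4.2} {v5.1} {v5.2}

After gluing at w3, chains via deleted ports link the v-ports.
the subtree at w1 composes to {out.1} {out.2, v2.1} {v2.2} {v3.1, v3.2} on (v3, v2); out.j = own outer ports
the subtree at w2 composes to {out.1, out.2, v4.1} {v2.1} {v2.2} {v3.1, v3.2} {v4.2} {v5.1} {v5.2} on (v3, v2, v5, v4); out.j = own outer ports
the subtree at w3 composes to {out.1, out.2} {v1.1, v4.1} {v1.2} {v2.1} {v2.2} {v3.1, v3.2} {v4.2} {v5.1} {v5.2} on (v1, v3, v2, v5, v4); out.j = own outer ports


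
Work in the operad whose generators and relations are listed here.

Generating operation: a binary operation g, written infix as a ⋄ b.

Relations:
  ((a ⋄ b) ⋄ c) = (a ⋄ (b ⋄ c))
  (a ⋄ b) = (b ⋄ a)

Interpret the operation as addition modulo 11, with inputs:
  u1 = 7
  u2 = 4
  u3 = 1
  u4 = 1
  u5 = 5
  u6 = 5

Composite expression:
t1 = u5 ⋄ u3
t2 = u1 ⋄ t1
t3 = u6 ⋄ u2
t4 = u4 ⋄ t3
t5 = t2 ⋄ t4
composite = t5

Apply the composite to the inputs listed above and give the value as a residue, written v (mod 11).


(u5 ⋄ u3) = 6
(u1 ⋄ (u5 ⋄ u3)) = 2
(u6 ⋄ u2) = 9
(u4 ⋄ (u6 ⋄ u2)) = 10
((u1 ⋄ (u5 ⋄ u3)) ⋄ (u4 ⋄ (u6 ⋄ u2))) = 1

1 (mod 11)


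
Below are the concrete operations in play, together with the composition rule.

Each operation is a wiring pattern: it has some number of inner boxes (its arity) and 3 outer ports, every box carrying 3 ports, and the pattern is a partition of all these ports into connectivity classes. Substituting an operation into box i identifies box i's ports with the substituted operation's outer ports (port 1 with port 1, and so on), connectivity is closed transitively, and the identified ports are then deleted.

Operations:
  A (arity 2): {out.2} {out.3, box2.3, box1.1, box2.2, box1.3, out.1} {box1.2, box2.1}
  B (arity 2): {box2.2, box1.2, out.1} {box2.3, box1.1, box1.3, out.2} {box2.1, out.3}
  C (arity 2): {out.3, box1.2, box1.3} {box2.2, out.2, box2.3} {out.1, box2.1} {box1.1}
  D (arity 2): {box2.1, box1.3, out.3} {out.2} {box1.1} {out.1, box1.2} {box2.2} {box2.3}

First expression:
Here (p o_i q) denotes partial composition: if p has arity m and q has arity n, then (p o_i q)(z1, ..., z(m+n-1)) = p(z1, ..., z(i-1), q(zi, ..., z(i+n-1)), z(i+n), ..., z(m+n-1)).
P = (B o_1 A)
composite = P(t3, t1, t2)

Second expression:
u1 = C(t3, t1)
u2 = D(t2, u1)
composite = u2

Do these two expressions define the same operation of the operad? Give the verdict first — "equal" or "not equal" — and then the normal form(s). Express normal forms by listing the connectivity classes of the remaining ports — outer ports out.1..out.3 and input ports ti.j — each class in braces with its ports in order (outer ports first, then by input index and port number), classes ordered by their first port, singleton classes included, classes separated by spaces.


Normal form of the first expression: {out.1, t2.2} {out.2, t1.2, t1.3, t2.3, t3.1, t3.3} {out.3, t2.1} {t1.1, t3.2}
Normal form of the second expression: {out.1, t2.2} {out.2} {out.3, t1.1, t2.3} {t1.2, t1.3} {t2.1} {t3.1} {t3.2, t3.3}
The normal forms differ: not equal.

not equal — first {out.1, t2.2} {out.2, t1.2, t1.3, t2.3, t3.1, t3.3} {out.3, t2.1} {t1.1, t3.2}, second {out.1, t2.2} {out.2} {out.3, t1.1, t2.3} {t1.2, t1.3} {t2.1} {t3.1} {t3.2, t3.3}


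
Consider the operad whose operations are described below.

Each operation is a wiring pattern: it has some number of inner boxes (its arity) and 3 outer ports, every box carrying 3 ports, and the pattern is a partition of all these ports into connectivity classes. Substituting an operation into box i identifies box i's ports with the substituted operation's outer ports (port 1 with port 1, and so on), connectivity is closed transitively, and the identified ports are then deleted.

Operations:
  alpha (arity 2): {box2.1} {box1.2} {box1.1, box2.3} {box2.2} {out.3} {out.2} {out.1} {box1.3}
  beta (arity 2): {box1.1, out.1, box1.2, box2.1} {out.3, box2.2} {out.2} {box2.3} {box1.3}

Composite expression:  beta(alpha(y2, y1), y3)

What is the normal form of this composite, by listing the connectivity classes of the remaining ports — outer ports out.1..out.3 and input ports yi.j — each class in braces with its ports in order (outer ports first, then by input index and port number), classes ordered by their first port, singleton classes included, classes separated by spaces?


{out.1, y3.1} {out.2} {out.3, y3.2} {y1.1} {y1.2} {y1.3, y2.1} {y2.2} {y2.3} {y3.3}

Substituting into beta glues patterns; closure does the rest.
stage alpha: inputs (y2, y1), connectivity {out.1} {out.2} {out.3} {y1.1} {y1.2} {y1.3, y2.1} {y2.2} {y2.3}, out.j its boundary
stage beta: inputs (y2, y1, y3), connectivity {out.1, y3.1} {out.2} {out.3, y3.2} {y1.1} {y1.2} {y1.3, y2.1} {y2.2} {y2.3} {y3.3}, out.j its boundary


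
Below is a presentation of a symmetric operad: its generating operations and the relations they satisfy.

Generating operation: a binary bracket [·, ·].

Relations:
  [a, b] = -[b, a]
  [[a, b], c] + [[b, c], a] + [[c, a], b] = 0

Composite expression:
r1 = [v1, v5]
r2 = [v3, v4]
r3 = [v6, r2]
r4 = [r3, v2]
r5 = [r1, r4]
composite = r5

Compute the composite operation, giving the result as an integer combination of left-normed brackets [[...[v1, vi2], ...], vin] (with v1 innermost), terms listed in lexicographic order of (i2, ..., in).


Antisymmetry and Jacobi reduce to v1-anchored left-normed brackets.
Composite bracket: [[v1, v5], [[v6, [v3, v4]], v2]]
Expanding via [a, b] = ab - ba: 32 signed words (2^5 = 32).
Only words starting with v1 matter:
  sign of v1v5v2v3v4v6 is +1, so it contributes +[[[[[v1, v5], v2], v3], v4], v6]
  sign of v1v5v2v4v3v6 is -1, so it contributes -[[[[[v1, v5], v2], v4], v3], v6]
  sign of v1v5v2v6v3v4 is -1, so it contributes -[[[[[v1, v5], v2], v6], v3], v4]
  sign of v1v5v2v6v4v3 is +1, so it contributes +[[[[[v1, v5], v2], v6], v4], v3]
  sign of v1v5v3v4v6v2 is -1, so it contributes -[[[[[v1, v5], v3], v4], v6], v2]
  sign of v1v5v4v3v6v2 is +1, so it contributes +[[[[[v1, v5], v4], v3], v6], v2]
  sign of v1v5v6v3v4v2 is +1, so it contributes +[[[[[v1, v5], v6], v3], v4], v2]
  sign of v1v5v6v4v3v2 is -1, so it contributes -[[[[[v1, v5], v6], v4], v3], v2]

[[[[[v1, v5], v2], v3], v4], v6] - [[[[[v1, v5], v2], v4], v3], v6] - [[[[[v1, v5], v2], v6], v3], v4] + [[[[[v1, v5], v2], v6], v4], v3] - [[[[[v1, v5], v3], v4], v6], v2] + [[[[[v1, v5], v4], v3], v6], v2] + [[[[[v1, v5], v6], v3], v4], v2] - [[[[[v1, v5], v6], v4], v3], v2]


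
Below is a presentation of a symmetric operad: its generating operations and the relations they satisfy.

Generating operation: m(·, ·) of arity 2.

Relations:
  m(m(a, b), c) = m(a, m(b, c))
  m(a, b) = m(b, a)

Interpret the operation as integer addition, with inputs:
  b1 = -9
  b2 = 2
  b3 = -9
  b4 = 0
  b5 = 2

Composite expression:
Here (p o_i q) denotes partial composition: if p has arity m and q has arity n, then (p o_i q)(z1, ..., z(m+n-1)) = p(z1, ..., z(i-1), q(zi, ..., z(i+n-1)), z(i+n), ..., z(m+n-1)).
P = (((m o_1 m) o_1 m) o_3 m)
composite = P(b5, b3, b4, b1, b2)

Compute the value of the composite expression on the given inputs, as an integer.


-14

m(b5, b3) = -7
m(b4, b1) = -9
m(m(b5, b3), m(b4, b1)) = -16
m(m(m(b5, b3), m(b4, b1)), b2) = -14


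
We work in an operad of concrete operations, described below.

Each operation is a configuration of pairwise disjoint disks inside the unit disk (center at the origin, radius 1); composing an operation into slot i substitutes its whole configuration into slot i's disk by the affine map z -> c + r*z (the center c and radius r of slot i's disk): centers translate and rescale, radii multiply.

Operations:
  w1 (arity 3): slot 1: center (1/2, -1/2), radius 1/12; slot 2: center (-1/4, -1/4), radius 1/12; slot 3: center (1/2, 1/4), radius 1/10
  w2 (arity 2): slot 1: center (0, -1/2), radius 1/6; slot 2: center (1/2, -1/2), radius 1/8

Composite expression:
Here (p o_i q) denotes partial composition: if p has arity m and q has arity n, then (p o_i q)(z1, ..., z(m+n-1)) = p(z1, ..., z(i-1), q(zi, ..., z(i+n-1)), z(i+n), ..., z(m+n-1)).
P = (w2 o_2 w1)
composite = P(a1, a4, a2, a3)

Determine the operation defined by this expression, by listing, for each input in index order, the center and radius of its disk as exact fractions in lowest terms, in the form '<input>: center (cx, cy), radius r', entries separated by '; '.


a1: center (0, -1/2), radius 1/6; a2: center (15/32, -17/32), radius 1/96; a3: center (9/16, -15/32), radius 1/80; a4: center (9/16, -9/16), radius 1/96

Only the slot chain above each a matters under w2; compose those maps.
input a1: composing its 1 substitution step yields center (0, -1/2), radius 1/6
input a4: composing its 2 substitution steps yields center (9/16, -9/16), radius 1/96
input a2: composing its 2 substitution steps yields center (15/32, -17/32), radius 1/96
input a3: composing its 2 substitution steps yields center (9/16, -15/32), radius 1/80


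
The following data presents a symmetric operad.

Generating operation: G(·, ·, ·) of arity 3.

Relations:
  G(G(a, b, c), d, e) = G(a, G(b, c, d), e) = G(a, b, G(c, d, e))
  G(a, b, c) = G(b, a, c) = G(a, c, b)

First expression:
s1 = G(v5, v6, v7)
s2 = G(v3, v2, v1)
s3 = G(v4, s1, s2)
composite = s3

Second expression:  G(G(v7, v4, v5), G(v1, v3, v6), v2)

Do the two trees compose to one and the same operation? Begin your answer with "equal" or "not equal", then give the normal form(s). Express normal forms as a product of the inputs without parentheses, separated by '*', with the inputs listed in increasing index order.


equal: each reduces to v1 * v2 * v3 * v4 * v5 * v6 * v7


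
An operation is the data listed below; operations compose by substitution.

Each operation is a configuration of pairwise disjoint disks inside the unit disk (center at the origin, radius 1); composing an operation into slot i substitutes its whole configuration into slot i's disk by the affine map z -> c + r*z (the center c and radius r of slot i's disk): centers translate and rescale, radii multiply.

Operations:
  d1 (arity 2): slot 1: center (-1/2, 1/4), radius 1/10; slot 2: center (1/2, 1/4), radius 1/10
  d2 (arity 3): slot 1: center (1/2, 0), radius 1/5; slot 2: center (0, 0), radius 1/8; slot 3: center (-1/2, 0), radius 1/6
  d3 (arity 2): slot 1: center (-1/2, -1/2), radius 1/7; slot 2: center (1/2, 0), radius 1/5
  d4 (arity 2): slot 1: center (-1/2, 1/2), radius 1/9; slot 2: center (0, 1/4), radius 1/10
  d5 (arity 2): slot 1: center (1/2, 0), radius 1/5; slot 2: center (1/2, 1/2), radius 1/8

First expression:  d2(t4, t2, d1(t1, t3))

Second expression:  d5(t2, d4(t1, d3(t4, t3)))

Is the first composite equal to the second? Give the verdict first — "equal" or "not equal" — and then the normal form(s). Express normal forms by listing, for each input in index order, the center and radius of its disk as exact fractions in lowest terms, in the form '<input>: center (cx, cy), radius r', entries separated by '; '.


not equal — first t1: center (-7/12, 1/24), radius 1/60; t2: center (0, 0), radius 1/8; t3: center (-5/12, 1/24), radius 1/60; t4: center (1/2, 0), radius 1/5, second t1: center (7/16, 9/16), radius 1/72; t2: center (1/2, 0), radius 1/5; t3: center (81/160, 17/32), radius 1/400; t4: center (79/160, 21/40), radius 1/560

Reducing the first expression gives t1: center (-7/12, 1/24), radius 1/60; t2: center (0, 0), radius 1/8; t3: center (-5/12, 1/24), radius 1/60; t4: center (1/2, 0), radius 1/5
Reducing the second expression gives t1: center (7/16, 9/16), radius 1/72; t2: center (1/2, 0), radius 1/5; t3: center (81/160, 17/32), radius 1/400; t4: center (79/160, 21/40), radius 1/560
Different reductions; not equal.


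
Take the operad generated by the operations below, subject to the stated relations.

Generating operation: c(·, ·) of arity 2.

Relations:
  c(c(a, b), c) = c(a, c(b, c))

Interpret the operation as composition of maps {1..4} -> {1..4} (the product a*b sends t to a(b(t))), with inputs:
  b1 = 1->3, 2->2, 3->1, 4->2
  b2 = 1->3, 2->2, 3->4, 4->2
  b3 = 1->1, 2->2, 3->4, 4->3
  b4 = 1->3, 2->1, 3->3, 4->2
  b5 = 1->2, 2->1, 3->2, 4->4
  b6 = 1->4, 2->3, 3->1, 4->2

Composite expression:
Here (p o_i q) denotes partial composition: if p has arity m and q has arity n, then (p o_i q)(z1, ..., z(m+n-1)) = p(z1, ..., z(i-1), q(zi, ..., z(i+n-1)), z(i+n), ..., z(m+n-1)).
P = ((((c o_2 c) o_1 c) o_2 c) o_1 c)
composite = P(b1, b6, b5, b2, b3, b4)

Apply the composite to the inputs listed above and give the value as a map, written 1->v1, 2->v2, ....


1->2, 2->1, 3->2, 4->2


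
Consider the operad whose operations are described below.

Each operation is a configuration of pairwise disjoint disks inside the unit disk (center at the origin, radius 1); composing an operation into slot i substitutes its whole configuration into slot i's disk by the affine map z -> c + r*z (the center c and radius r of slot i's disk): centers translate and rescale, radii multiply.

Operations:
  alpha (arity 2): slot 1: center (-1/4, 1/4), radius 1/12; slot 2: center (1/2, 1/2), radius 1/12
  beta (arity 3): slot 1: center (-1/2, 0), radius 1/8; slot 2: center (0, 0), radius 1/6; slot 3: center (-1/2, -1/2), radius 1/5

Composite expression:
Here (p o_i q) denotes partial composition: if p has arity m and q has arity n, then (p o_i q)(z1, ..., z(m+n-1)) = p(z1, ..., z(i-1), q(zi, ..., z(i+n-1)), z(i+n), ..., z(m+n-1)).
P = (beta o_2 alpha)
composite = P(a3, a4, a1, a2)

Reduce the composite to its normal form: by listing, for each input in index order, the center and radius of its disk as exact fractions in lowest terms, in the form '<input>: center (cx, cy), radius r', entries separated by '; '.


a1: center (1/12, 1/12), radius 1/72; a2: center (-1/2, -1/2), radius 1/5; a3: center (-1/2, 0), radius 1/8; a4: center (-1/24, 1/24), radius 1/72

Affine substitution under beta: radii multiply and a-centers shift.
a3: after 1 affine step, its disk has center (-1/2, 0), radius 1/8
a4: after 2 affine steps, its disk has center (-1/24, 1/24), radius 1/72
a1: after 2 affine steps, its disk has center (1/12, 1/12), radius 1/72
a2: after 1 affine step, its disk has center (-1/2, -1/2), radius 1/5
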